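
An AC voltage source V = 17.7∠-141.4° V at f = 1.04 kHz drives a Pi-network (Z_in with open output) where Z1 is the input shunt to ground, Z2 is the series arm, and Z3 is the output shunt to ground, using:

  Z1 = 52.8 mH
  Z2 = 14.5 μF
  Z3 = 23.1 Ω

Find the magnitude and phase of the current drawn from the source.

Step 1 — Angular frequency: ω = 2π·f = 2π·1040 = 6535 rad/s.
Step 2 — Component impedances:
  Z1: Z = jωL = j·6535·0.0528 = 0 + j345 Ω
  Z2: Z = 1/(jωC) = -j/(ω·C) = 0 - j10.55 Ω
  Z3: Z = R = 23.1 Ω
Step 3 — With open output, the series arm Z2 and the output shunt Z3 appear in series to ground: Z2 + Z3 = 23.1 - j10.55 Ω.
Step 4 — Parallel with input shunt Z1: Z_in = Z1 || (Z2 + Z3) = 24.46 - j9.197 Ω = 26.14∠-20.6° Ω.
Step 5 — Source phasor: V = 17.7∠-141.4° V = -13.83 - j11.04 V.
Step 6 — Ohm's law: I = V / Z_total = (-13.83 - j11.04) / (24.46 - j9.197) = -0.3467 - j0.5817 A.
Step 7 — Convert to polar: |I| = 0.6772 A, ∠I = -120.8°.

I = 0.6772∠-120.8° A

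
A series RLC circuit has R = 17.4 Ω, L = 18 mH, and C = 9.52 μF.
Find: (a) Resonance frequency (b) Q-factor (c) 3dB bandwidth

Step 1 — Resonance: ω₀ = 1/√(LC) = 1/√(0.018·9.52e-06) = 2416 rad/s.
Step 2 — f₀ = ω₀/(2π) = 384.5 Hz.
Step 3 — Series Q: Q = ω₀L/R = 2416·0.018/17.4 = 2.499.
Step 4 — Bandwidth: Δω = ω₀/Q = 966.7 rad/s; BW = Δω/(2π) = 153.8 Hz.

(a) f₀ = 384.5 Hz  (b) Q = 2.499  (c) BW = 153.8 Hz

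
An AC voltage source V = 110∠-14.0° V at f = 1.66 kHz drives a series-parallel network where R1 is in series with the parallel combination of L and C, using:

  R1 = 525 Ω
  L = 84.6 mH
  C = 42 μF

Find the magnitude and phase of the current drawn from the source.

Step 1 — Angular frequency: ω = 2π·f = 2π·1660 = 1.043e+04 rad/s.
Step 2 — Component impedances:
  R1: Z = R = 525 Ω
  L: Z = jωL = j·1.043e+04·0.0846 = 0 + j882.4 Ω
  C: Z = 1/(jωC) = -j/(ω·C) = 0 - j2.283 Ω
Step 3 — Parallel branch: L || C = 1/(1/L + 1/C) = 0 - j2.289 Ω.
Step 4 — Series with R1: Z_total = R1 + (L || C) = 525 - j2.289 Ω = 525∠-0.2° Ω.
Step 5 — Source phasor: V = 110∠-14.0° V = 106.7 - j26.61 V.
Step 6 — Ohm's law: I = V / Z_total = (106.7 - j26.61) / (525 - j2.289) = 0.2035 - j0.0498 A.
Step 7 — Convert to polar: |I| = 0.2095 A, ∠I = -13.8°.

I = 0.2095∠-13.8° A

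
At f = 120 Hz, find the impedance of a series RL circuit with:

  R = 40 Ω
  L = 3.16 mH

Step 1 — Angular frequency: ω = 2π·f = 2π·120 = 754 rad/s.
Step 2 — Component impedances:
  R: Z = R = 40 Ω
  L: Z = jωL = j·754·0.00316 = 0 + j2.383 Ω
Step 3 — Series combination: Z_total = R + L = 40 + j2.383 Ω = 40.07∠3.4° Ω.

Z = 40 + j2.383 Ω = 40.07∠3.4° Ω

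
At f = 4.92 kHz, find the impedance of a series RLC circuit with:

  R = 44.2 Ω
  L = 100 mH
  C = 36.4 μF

Step 1 — Angular frequency: ω = 2π·f = 2π·4920 = 3.091e+04 rad/s.
Step 2 — Component impedances:
  R: Z = R = 44.2 Ω
  L: Z = jωL = j·3.091e+04·0.1 = 0 + j3091 Ω
  C: Z = 1/(jωC) = -j/(ω·C) = 0 - j0.8887 Ω
Step 3 — Series combination: Z_total = R + L + C = 44.2 + j3090 Ω = 3091∠89.2° Ω.

Z = 44.2 + j3090 Ω = 3091∠89.2° Ω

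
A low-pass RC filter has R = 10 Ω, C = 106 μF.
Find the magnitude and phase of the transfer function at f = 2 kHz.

Step 1 — Angular frequency: ω = 2π·2000 = 1.257e+04 rad/s.
Step 2 — Transfer function: H(jω) = 1/(1 + jωRC).
Step 3 — Denominator: 1 + jωRC = 1 + j·1.257e+04·10·0.000106 = 1 + j13.32.
Step 4 — H = 0.005604 - j0.07465.
Step 5 — Magnitude: |H| = 0.07486 (-22.5 dB); phase: φ = -85.7°.

|H| = 0.07486 (-22.5 dB), φ = -85.7°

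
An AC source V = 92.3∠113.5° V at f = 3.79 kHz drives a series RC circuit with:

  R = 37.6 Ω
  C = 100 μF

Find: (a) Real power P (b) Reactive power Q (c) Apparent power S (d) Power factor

Step 1 — Angular frequency: ω = 2π·f = 2π·3790 = 2.381e+04 rad/s.
Step 2 — Component impedances:
  R: Z = R = 37.6 Ω
  C: Z = 1/(jωC) = -j/(ω·C) = 0 - j0.4199 Ω
Step 3 — Series combination: Z_total = R + C = 37.6 - j0.4199 Ω = 37.6∠-0.6° Ω.
Step 4 — Source phasor: V = 92.3∠113.5° V = -36.8 + j84.64 V.
Step 5 — Current: I = V / Z = -1.004 + j2.24 A = 2.455∠114.1° A.
Step 6 — Complex power: S = V·I* = 226.5 - j2.53 VA.
Step 7 — Real power: P = Re(S) = 226.5 W.
Step 8 — Reactive power: Q = Im(S) = -2.53 VAR.
Step 9 — Apparent power: |S| = 226.6 VA.
Step 10 — Power factor: PF = P/|S| = 0.9999 (leading).

(a) P = 226.5 W  (b) Q = -2.53 VAR  (c) S = 226.6 VA  (d) PF = 0.9999 (leading)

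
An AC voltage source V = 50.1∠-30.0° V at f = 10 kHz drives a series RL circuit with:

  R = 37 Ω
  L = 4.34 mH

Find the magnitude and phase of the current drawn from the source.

Step 1 — Angular frequency: ω = 2π·f = 2π·1e+04 = 6.283e+04 rad/s.
Step 2 — Component impedances:
  R: Z = R = 37 Ω
  L: Z = jωL = j·6.283e+04·0.00434 = 0 + j272.7 Ω
Step 3 — Series combination: Z_total = R + L = 37 + j272.7 Ω = 275.2∠82.3° Ω.
Step 4 — Source phasor: V = 50.1∠-30.0° V = 43.39 - j25.05 V.
Step 5 — Ohm's law: I = V / Z_total = (43.39 - j25.05) / (37 + j272.7) = -0.069 - j0.1685 A.
Step 6 — Convert to polar: |I| = 0.1821 A, ∠I = -112.3°.

I = 0.1821∠-112.3° A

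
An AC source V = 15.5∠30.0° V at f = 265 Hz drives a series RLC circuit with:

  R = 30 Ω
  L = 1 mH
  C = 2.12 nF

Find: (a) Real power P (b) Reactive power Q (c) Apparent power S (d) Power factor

Step 1 — Angular frequency: ω = 2π·f = 2π·265 = 1665 rad/s.
Step 2 — Component impedances:
  R: Z = R = 30 Ω
  L: Z = jωL = j·1665·0.001 = 0 + j1.665 Ω
  C: Z = 1/(jωC) = -j/(ω·C) = 0 - j2.833e+05 Ω
Step 3 — Series combination: Z_total = R + L + C = 30 - j2.833e+05 Ω = 2.833e+05∠-90.0° Ω.
Step 4 — Source phasor: V = 15.5∠30.0° V = 13.42 + j7.75 V.
Step 5 — Current: I = V / Z = -2.735e-05 + j4.739e-05 A = 5.471e-05∠120.0° A.
Step 6 — Complex power: S = V·I* = 8.981e-08 - j0.0008481 VA.
Step 7 — Real power: P = Re(S) = 8.981e-08 W.
Step 8 — Reactive power: Q = Im(S) = -0.0008481 VAR.
Step 9 — Apparent power: |S| = 0.0008481 VA.
Step 10 — Power factor: PF = P/|S| = 0.0001059 (leading).

(a) P = 8.981e-08 W  (b) Q = -0.0008481 VAR  (c) S = 0.0008481 VA  (d) PF = 0.0001059 (leading)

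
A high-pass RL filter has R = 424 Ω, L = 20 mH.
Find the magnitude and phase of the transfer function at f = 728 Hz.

Step 1 — Angular frequency: ω = 2π·728 = 4574 rad/s.
Step 2 — Transfer function: H(jω) = jωL/(R + jωL).
Step 3 — Numerator jωL = j·91.48; denominator R + jωL = 424 + j91.48.
Step 4 — H = 0.04448 + j0.2062.
Step 5 — Magnitude: |H| = 0.2109 (-13.5 dB); phase: φ = 77.8°.

|H| = 0.2109 (-13.5 dB), φ = 77.8°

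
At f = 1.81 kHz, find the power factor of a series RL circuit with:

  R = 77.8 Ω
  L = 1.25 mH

Step 1 — Angular frequency: ω = 2π·f = 2π·1810 = 1.137e+04 rad/s.
Step 2 — Component impedances:
  R: Z = R = 77.8 Ω
  L: Z = jωL = j·1.137e+04·0.00125 = 0 + j14.22 Ω
Step 3 — Series combination: Z_total = R + L = 77.8 + j14.22 Ω = 79.09∠10.4° Ω.
Step 4 — Power factor: PF = cos(φ) = Re(Z)/|Z| = 77.8/79.09 = 0.9837.
Step 5 — Type: Im(Z) = 14.22 ⇒ lagging (phase φ = 10.4°).

PF = 0.9837 (lagging, φ = 10.4°)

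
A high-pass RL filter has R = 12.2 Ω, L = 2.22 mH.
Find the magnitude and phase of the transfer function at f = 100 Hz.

Step 1 — Angular frequency: ω = 2π·100 = 628.3 rad/s.
Step 2 — Transfer function: H(jω) = jωL/(R + jωL).
Step 3 — Numerator jωL = j·1.395; denominator R + jωL = 12.2 + j1.395.
Step 4 — H = 0.0129 + j0.1129.
Step 5 — Magnitude: |H| = 0.1136 (-18.9 dB); phase: φ = 83.5°.

|H| = 0.1136 (-18.9 dB), φ = 83.5°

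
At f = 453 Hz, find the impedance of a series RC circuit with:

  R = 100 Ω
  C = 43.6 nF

Step 1 — Angular frequency: ω = 2π·f = 2π·453 = 2846 rad/s.
Step 2 — Component impedances:
  R: Z = R = 100 Ω
  C: Z = 1/(jωC) = -j/(ω·C) = 0 - j8058 Ω
Step 3 — Series combination: Z_total = R + C = 100 - j8058 Ω = 8059∠-89.3° Ω.

Z = 100 - j8058 Ω = 8059∠-89.3° Ω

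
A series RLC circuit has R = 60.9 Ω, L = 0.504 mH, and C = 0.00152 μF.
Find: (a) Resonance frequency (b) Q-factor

Step 1 — Resonance condition Im(Z)=0 gives ω₀ = 1/√(LC).
Step 2 — ω₀ = 1/√(0.000504·1.52e-09) = 1.143e+06 rad/s.
Step 3 — f₀ = ω₀/(2π) = 1.818e+05 Hz.
Step 4 — Series Q: Q = ω₀L/R = 1.143e+06·0.000504/60.9 = 9.455.

(a) f₀ = 1.818e+05 Hz  (b) Q = 9.455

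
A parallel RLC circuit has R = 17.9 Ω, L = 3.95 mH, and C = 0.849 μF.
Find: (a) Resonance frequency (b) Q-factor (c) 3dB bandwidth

Step 1 — Resonance: ω₀ = 1/√(LC) = 1/√(0.00395·8.49e-07) = 1.727e+04 rad/s.
Step 2 — f₀ = ω₀/(2π) = 2748 Hz.
Step 3 — Parallel Q: Q = R/(ω₀L) = 17.9/(1.727e+04·0.00395) = 0.2624.
Step 4 — Bandwidth: Δω = ω₀/Q = 6.58e+04 rad/s; BW = Δω/(2π) = 1.047e+04 Hz.

(a) f₀ = 2748 Hz  (b) Q = 0.2624  (c) BW = 1.047e+04 Hz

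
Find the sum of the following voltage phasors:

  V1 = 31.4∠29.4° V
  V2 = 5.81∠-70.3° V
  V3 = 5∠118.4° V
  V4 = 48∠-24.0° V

Step 1 — Convert each phasor to rectangular form:
  V1 = 31.4·(cos(29.4°) + j·sin(29.4°)) = 27.36 + j15.41 V
  V2 = 5.81·(cos(-70.3°) + j·sin(-70.3°)) = 1.959 - j5.47 V
  V3 = 5·(cos(118.4°) + j·sin(118.4°)) = -2.378 + j4.398 V
  V4 = 48·(cos(-24.0°) + j·sin(-24.0°)) = 43.85 - j19.52 V
Step 2 — Sum components: V_total = 70.79 - j5.181 V.
Step 3 — Convert to polar: |V_total| = 70.98 V, ∠V_total = -4.2°.

V_total = 70.98∠-4.2° V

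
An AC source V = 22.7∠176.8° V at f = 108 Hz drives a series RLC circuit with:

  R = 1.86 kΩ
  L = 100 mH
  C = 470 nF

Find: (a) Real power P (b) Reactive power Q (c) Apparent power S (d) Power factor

Step 1 — Angular frequency: ω = 2π·f = 2π·108 = 678.6 rad/s.
Step 2 — Component impedances:
  R: Z = R = 1860 Ω
  L: Z = jωL = j·678.6·0.1 = 0 + j67.86 Ω
  C: Z = 1/(jωC) = -j/(ω·C) = 0 - j3135 Ω
Step 3 — Series combination: Z_total = R + L + C = 1860 - j3068 Ω = 3587∠-58.8° Ω.
Step 4 — Source phasor: V = 22.7∠176.8° V = -22.66 + j1.267 V.
Step 5 — Current: I = V / Z = -0.003578 - j0.005219 A = 0.006328∠-124.4° A.
Step 6 — Complex power: S = V·I* = 0.07447 - j0.1228 VA.
Step 7 — Real power: P = Re(S) = 0.07447 W.
Step 8 — Reactive power: Q = Im(S) = -0.1228 VAR.
Step 9 — Apparent power: |S| = 0.1436 VA.
Step 10 — Power factor: PF = P/|S| = 0.5185 (leading).

(a) P = 0.07447 W  (b) Q = -0.1228 VAR  (c) S = 0.1436 VA  (d) PF = 0.5185 (leading)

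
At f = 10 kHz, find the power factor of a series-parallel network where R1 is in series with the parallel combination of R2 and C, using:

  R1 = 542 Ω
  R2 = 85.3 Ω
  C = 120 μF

Step 1 — Angular frequency: ω = 2π·f = 2π·1e+04 = 6.283e+04 rad/s.
Step 2 — Component impedances:
  R1: Z = R = 542 Ω
  R2: Z = R = 85.3 Ω
  C: Z = 1/(jωC) = -j/(ω·C) = 0 - j0.1326 Ω
Step 3 — Parallel branch: R2 || C = 1/(1/R2 + 1/C) = 0.0002062 - j0.1326 Ω.
Step 4 — Series with R1: Z_total = R1 + (R2 || C) = 542 - j0.1326 Ω = 542∠-0.0° Ω.
Step 5 — Power factor: PF = cos(φ) = Re(Z)/|Z| = 542/542 = 1.
Step 6 — Type: Im(Z) = -0.1326 ⇒ leading (phase φ = -0.0°).

PF = 1 (leading, φ = -0.0°)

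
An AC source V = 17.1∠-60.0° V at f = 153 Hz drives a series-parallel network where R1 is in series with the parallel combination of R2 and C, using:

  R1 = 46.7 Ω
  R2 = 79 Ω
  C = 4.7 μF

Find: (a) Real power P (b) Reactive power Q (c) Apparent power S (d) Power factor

Step 1 — Angular frequency: ω = 2π·f = 2π·153 = 961.3 rad/s.
Step 2 — Component impedances:
  R1: Z = R = 46.7 Ω
  R2: Z = R = 79 Ω
  C: Z = 1/(jωC) = -j/(ω·C) = 0 - j221.3 Ω
Step 3 — Parallel branch: R2 || C = 1/(1/R2 + 1/C) = 70.07 - j25.01 Ω.
Step 4 — Series with R1: Z_total = R1 + (R2 || C) = 116.8 - j25.01 Ω = 119.4∠-12.1° Ω.
Step 5 — Source phasor: V = 17.1∠-60.0° V = 8.55 - j14.81 V.
Step 6 — Current: I = V / Z = 0.09598 - j0.1063 A = 0.1432∠-47.9° A.
Step 7 — Complex power: S = V·I* = 2.394 - j0.5128 VA.
Step 8 — Real power: P = Re(S) = 2.394 W.
Step 9 — Reactive power: Q = Im(S) = -0.5128 VAR.
Step 10 — Apparent power: |S| = 2.449 VA.
Step 11 — Power factor: PF = P/|S| = 0.9778 (leading).

(a) P = 2.394 W  (b) Q = -0.5128 VAR  (c) S = 2.449 VA  (d) PF = 0.9778 (leading)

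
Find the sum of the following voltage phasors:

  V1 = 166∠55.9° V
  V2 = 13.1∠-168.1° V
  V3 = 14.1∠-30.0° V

Step 1 — Convert each phasor to rectangular form:
  V1 = 166·(cos(55.9°) + j·sin(55.9°)) = 93.07 + j137.5 V
  V2 = 13.1·(cos(-168.1°) + j·sin(-168.1°)) = -12.82 - j2.701 V
  V3 = 14.1·(cos(-30.0°) + j·sin(-30.0°)) = 12.21 - j7.05 V
Step 2 — Sum components: V_total = 92.46 + j127.7 V.
Step 3 — Convert to polar: |V_total| = 157.7 V, ∠V_total = 54.1°.

V_total = 157.7∠54.1° V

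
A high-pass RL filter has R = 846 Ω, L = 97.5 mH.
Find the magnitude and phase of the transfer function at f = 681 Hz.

Step 1 — Angular frequency: ω = 2π·681 = 4279 rad/s.
Step 2 — Transfer function: H(jω) = jωL/(R + jωL).
Step 3 — Numerator jωL = j·417.2; denominator R + jωL = 846 + j417.2.
Step 4 — H = 0.1956 + j0.3967.
Step 5 — Magnitude: |H| = 0.4423 (-7.1 dB); phase: φ = 63.8°.

|H| = 0.4423 (-7.1 dB), φ = 63.8°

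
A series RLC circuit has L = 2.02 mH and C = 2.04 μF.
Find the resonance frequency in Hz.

Step 1 — Resonance condition Im(Z)=0 gives ω₀ = 1/√(LC).
Step 2 — ω₀ = 1/√(0.00202·2.04e-06) = 1.558e+04 rad/s.
Step 3 — f₀ = ω₀/(2π) = 2479 Hz.

f₀ = 2479 Hz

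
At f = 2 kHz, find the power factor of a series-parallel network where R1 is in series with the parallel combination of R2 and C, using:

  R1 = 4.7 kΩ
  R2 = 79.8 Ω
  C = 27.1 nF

Step 1 — Angular frequency: ω = 2π·f = 2π·2000 = 1.257e+04 rad/s.
Step 2 — Component impedances:
  R1: Z = R = 4700 Ω
  R2: Z = R = 79.8 Ω
  C: Z = 1/(jωC) = -j/(ω·C) = 0 - j2936 Ω
Step 3 — Parallel branch: R2 || C = 1/(1/R2 + 1/C) = 79.74 - j2.167 Ω.
Step 4 — Series with R1: Z_total = R1 + (R2 || C) = 4780 - j2.167 Ω = 4780∠-0.0° Ω.
Step 5 — Power factor: PF = cos(φ) = Re(Z)/|Z| = 4780/4780 = 1.
Step 6 — Type: Im(Z) = -2.167 ⇒ leading (phase φ = -0.0°).

PF = 1 (leading, φ = -0.0°)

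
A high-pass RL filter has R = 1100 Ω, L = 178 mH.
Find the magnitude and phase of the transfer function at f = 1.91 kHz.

Step 1 — Angular frequency: ω = 2π·1910 = 1.2e+04 rad/s.
Step 2 — Transfer function: H(jω) = jωL/(R + jωL).
Step 3 — Numerator jωL = j·2136; denominator R + jωL = 1100 + j2136.
Step 4 — H = 0.7904 + j0.407.
Step 5 — Magnitude: |H| = 0.889 (-1.0 dB); phase: φ = 27.2°.

|H| = 0.889 (-1.0 dB), φ = 27.2°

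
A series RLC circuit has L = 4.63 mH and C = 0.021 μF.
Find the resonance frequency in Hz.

Step 1 — Resonance condition Im(Z)=0 gives ω₀ = 1/√(LC).
Step 2 — ω₀ = 1/√(0.00463·2.1e-08) = 1.014e+05 rad/s.
Step 3 — f₀ = ω₀/(2π) = 1.614e+04 Hz.

f₀ = 1.614e+04 Hz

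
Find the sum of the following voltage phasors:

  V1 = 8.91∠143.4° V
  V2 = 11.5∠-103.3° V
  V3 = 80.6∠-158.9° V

Step 1 — Convert each phasor to rectangular form:
  V1 = 8.91·(cos(143.4°) + j·sin(143.4°)) = -7.153 + j5.312 V
  V2 = 11.5·(cos(-103.3°) + j·sin(-103.3°)) = -2.646 - j11.19 V
  V3 = 80.6·(cos(-158.9°) + j·sin(-158.9°)) = -75.2 - j29.02 V
Step 2 — Sum components: V_total = -84.99 - j34.89 V.
Step 3 — Convert to polar: |V_total| = 91.88 V, ∠V_total = -157.7°.

V_total = 91.88∠-157.7° V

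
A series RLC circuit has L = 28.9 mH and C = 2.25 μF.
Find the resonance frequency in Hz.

Step 1 — Resonance condition Im(Z)=0 gives ω₀ = 1/√(LC).
Step 2 — ω₀ = 1/√(0.0289·2.25e-06) = 3922 rad/s.
Step 3 — f₀ = ω₀/(2π) = 624.1 Hz.

f₀ = 624.1 Hz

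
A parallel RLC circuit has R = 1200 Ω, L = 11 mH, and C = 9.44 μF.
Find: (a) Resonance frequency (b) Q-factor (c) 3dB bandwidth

Step 1 — Resonance: ω₀ = 1/√(LC) = 1/√(0.011·9.44e-06) = 3103 rad/s.
Step 2 — f₀ = ω₀/(2π) = 493.9 Hz.
Step 3 — Parallel Q: Q = R/(ω₀L) = 1200/(3103·0.011) = 35.15.
Step 4 — Bandwidth: Δω = ω₀/Q = 88.28 rad/s; BW = Δω/(2π) = 14.05 Hz.

(a) f₀ = 493.9 Hz  (b) Q = 35.15  (c) BW = 14.05 Hz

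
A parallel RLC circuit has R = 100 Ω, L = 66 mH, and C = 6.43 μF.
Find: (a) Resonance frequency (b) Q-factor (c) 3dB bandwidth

Step 1 — Resonance: ω₀ = 1/√(LC) = 1/√(0.066·6.43e-06) = 1535 rad/s.
Step 2 — f₀ = ω₀/(2π) = 244.3 Hz.
Step 3 — Parallel Q: Q = R/(ω₀L) = 100/(1535·0.066) = 0.987.
Step 4 — Bandwidth: Δω = ω₀/Q = 1555 rad/s; BW = Δω/(2π) = 247.5 Hz.

(a) f₀ = 244.3 Hz  (b) Q = 0.987  (c) BW = 247.5 Hz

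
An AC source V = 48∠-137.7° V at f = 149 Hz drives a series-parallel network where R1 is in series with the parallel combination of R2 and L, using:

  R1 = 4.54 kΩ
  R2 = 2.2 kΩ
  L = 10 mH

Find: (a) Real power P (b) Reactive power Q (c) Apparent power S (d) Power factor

Step 1 — Angular frequency: ω = 2π·f = 2π·149 = 936.2 rad/s.
Step 2 — Component impedances:
  R1: Z = R = 4540 Ω
  R2: Z = R = 2200 Ω
  L: Z = jωL = j·936.2·0.01 = 0 + j9.362 Ω
Step 3 — Parallel branch: R2 || L = 1/(1/R2 + 1/L) = 0.03984 + j9.362 Ω.
Step 4 — Series with R1: Z_total = R1 + (R2 || L) = 4540 + j9.362 Ω = 4540∠0.1° Ω.
Step 5 — Source phasor: V = 48∠-137.7° V = -35.5 - j32.3 V.
Step 6 — Current: I = V / Z = -0.007834 - j0.007099 A = 0.01057∠-137.8° A.
Step 7 — Complex power: S = V·I* = 0.5075 + j0.001046 VA.
Step 8 — Real power: P = Re(S) = 0.5075 W.
Step 9 — Reactive power: Q = Im(S) = 0.001046 VAR.
Step 10 — Apparent power: |S| = 0.5075 VA.
Step 11 — Power factor: PF = P/|S| = 1 (lagging).

(a) P = 0.5075 W  (b) Q = 0.001046 VAR  (c) S = 0.5075 VA  (d) PF = 1 (lagging)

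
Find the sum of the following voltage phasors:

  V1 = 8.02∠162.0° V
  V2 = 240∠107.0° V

Step 1 — Convert each phasor to rectangular form:
  V1 = 8.02·(cos(162.0°) + j·sin(162.0°)) = -7.627 + j2.478 V
  V2 = 240·(cos(107.0°) + j·sin(107.0°)) = -70.17 + j229.5 V
Step 2 — Sum components: V_total = -77.8 + j232 V.
Step 3 — Convert to polar: |V_total| = 244.7 V, ∠V_total = 108.5°.

V_total = 244.7∠108.5° V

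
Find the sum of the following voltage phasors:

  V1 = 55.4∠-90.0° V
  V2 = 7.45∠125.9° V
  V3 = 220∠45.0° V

Step 1 — Convert each phasor to rectangular form:
  V1 = 55.4·(cos(-90.0°) + j·sin(-90.0°)) = 0 - j55.4 V
  V2 = 7.45·(cos(125.9°) + j·sin(125.9°)) = -4.368 + j6.035 V
  V3 = 220·(cos(45.0°) + j·sin(45.0°)) = 155.6 + j155.6 V
Step 2 — Sum components: V_total = 151.2 + j106.2 V.
Step 3 — Convert to polar: |V_total| = 184.8 V, ∠V_total = 35.1°.

V_total = 184.8∠35.1° V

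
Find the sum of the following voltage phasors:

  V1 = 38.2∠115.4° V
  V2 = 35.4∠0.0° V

Step 1 — Convert each phasor to rectangular form:
  V1 = 38.2·(cos(115.4°) + j·sin(115.4°)) = -16.39 + j34.51 V
  V2 = 35.4·(cos(0.0°) + j·sin(0.0°)) = 35.4 V
Step 2 — Sum components: V_total = 19.01 + j34.51 V.
Step 3 — Convert to polar: |V_total| = 39.4 V, ∠V_total = 61.1°.

V_total = 39.4∠61.1° V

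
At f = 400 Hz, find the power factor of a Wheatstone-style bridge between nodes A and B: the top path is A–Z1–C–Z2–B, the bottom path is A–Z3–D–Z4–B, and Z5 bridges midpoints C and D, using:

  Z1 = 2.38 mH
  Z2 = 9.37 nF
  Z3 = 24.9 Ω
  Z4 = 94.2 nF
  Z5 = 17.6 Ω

Step 1 — Angular frequency: ω = 2π·f = 2π·400 = 2513 rad/s.
Step 2 — Component impedances:
  Z1: Z = jωL = j·2513·0.00238 = 0 + j5.982 Ω
  Z2: Z = 1/(jωC) = -j/(ω·C) = 0 - j4.246e+04 Ω
  Z3: Z = R = 24.9 Ω
  Z4: Z = 1/(jωC) = -j/(ω·C) = 0 - j4224 Ω
  Z5: Z = R = 17.6 Ω
Step 3 — Bridge requires nodal analysis (the Z5 bridge couples midpoints C and D, so the two paths cannot be reduced to a simple series/parallel combination). Setting node B to ground and injecting 1 A at node A, the 3-node admittance system at A, C, D solves to V_A = Z_AB = 8.85 - j3839 Ω = 3839∠-89.9° Ω.
Step 4 — Power factor: PF = cos(φ) = Re(Z)/|Z| = 8.85/3839 = 0.002305.
Step 5 — Type: Im(Z) = -3839 ⇒ leading (phase φ = -89.9°).

PF = 0.002305 (leading, φ = -89.9°)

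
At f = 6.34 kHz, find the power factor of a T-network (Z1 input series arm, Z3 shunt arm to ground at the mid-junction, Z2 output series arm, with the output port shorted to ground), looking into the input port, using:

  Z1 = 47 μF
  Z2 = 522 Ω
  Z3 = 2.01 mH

Step 1 — Angular frequency: ω = 2π·f = 2π·6340 = 3.984e+04 rad/s.
Step 2 — Component impedances:
  Z1: Z = 1/(jωC) = -j/(ω·C) = 0 - j0.5341 Ω
  Z2: Z = R = 522 Ω
  Z3: Z = jωL = j·3.984e+04·0.00201 = 0 + j80.07 Ω
Step 3 — With the output port shorted to ground, the output series arm Z2 runs from the junction to ground; the shunt arm Z3 also runs from the junction to ground. They appear in parallel: Z3 || Z2 = 12 + j78.23 Ω.
Step 4 — Series with input arm Z1: Z_in = Z1 + (Z3 || Z2) = 12 + j77.69 Ω = 78.62∠81.2° Ω.
Step 5 — Power factor: PF = cos(φ) = Re(Z)/|Z| = 12/78.62 = 0.1526.
Step 6 — Type: Im(Z) = 77.69 ⇒ lagging (phase φ = 81.2°).

PF = 0.1526 (lagging, φ = 81.2°)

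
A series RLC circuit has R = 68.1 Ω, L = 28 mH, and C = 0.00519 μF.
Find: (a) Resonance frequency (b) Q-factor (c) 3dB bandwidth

Step 1 — Resonance: ω₀ = 1/√(LC) = 1/√(0.028·5.19e-09) = 8.295e+04 rad/s.
Step 2 — f₀ = ω₀/(2π) = 1.32e+04 Hz.
Step 3 — Series Q: Q = ω₀L/R = 8.295e+04·0.028/68.1 = 34.11.
Step 4 — Bandwidth: Δω = ω₀/Q = 2432 rad/s; BW = Δω/(2π) = 387.1 Hz.

(a) f₀ = 1.32e+04 Hz  (b) Q = 34.11  (c) BW = 387.1 Hz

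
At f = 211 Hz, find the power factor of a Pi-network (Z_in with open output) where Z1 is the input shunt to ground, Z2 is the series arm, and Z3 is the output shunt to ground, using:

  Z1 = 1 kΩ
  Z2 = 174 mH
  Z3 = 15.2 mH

Step 1 — Angular frequency: ω = 2π·f = 2π·211 = 1326 rad/s.
Step 2 — Component impedances:
  Z1: Z = R = 1000 Ω
  Z2: Z = jωL = j·1326·0.174 = 0 + j230.7 Ω
  Z3: Z = jωL = j·1326·0.0152 = 0 + j20.15 Ω
Step 3 — With open output, the series arm Z2 and the output shunt Z3 appear in series to ground: Z2 + Z3 = 0 + j250.8 Ω.
Step 4 — Parallel with input shunt Z1: Z_in = Z1 || (Z2 + Z3) = 59.19 + j236 Ω = 243.3∠75.9° Ω.
Step 5 — Power factor: PF = cos(φ) = Re(Z)/|Z| = 59.19/243.3 = 0.2433.
Step 6 — Type: Im(Z) = 236 ⇒ lagging (phase φ = 75.9°).

PF = 0.2433 (lagging, φ = 75.9°)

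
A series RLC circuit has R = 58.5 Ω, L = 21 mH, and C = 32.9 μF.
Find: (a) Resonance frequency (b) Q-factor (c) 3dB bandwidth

Step 1 — Resonance: ω₀ = 1/√(LC) = 1/√(0.021·3.29e-05) = 1203 rad/s.
Step 2 — f₀ = ω₀/(2π) = 191.5 Hz.
Step 3 — Series Q: Q = ω₀L/R = 1203·0.021/58.5 = 0.4319.
Step 4 — Bandwidth: Δω = ω₀/Q = 2786 rad/s; BW = Δω/(2π) = 443.4 Hz.

(a) f₀ = 191.5 Hz  (b) Q = 0.4319  (c) BW = 443.4 Hz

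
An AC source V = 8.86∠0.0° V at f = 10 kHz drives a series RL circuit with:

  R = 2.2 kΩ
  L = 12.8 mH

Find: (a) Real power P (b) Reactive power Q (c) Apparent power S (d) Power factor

Step 1 — Angular frequency: ω = 2π·f = 2π·1e+04 = 6.283e+04 rad/s.
Step 2 — Component impedances:
  R: Z = R = 2200 Ω
  L: Z = jωL = j·6.283e+04·0.0128 = 0 + j804.2 Ω
Step 3 — Series combination: Z_total = R + L = 2200 + j804.2 Ω = 2342∠20.1° Ω.
Step 4 — Source phasor: V = 8.86∠0.0° V = 8.86 V.
Step 5 — Current: I = V / Z = 0.003553 - j0.001299 A = 0.003782∠-20.1° A.
Step 6 — Complex power: S = V·I* = 0.03148 + j0.01151 VA.
Step 7 — Real power: P = Re(S) = 0.03148 W.
Step 8 — Reactive power: Q = Im(S) = 0.01151 VAR.
Step 9 — Apparent power: |S| = 0.03351 VA.
Step 10 — Power factor: PF = P/|S| = 0.9392 (lagging).

(a) P = 0.03148 W  (b) Q = 0.01151 VAR  (c) S = 0.03351 VA  (d) PF = 0.9392 (lagging)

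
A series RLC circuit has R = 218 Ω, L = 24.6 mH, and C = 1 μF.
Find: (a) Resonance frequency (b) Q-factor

Step 1 — Resonance condition Im(Z)=0 gives ω₀ = 1/√(LC).
Step 2 — ω₀ = 1/√(0.0246·1e-06) = 6376 rad/s.
Step 3 — f₀ = ω₀/(2π) = 1015 Hz.
Step 4 — Series Q: Q = ω₀L/R = 6376·0.0246/218 = 0.7195.

(a) f₀ = 1015 Hz  (b) Q = 0.7195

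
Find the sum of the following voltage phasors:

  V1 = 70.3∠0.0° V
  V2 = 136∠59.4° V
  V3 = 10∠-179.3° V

Step 1 — Convert each phasor to rectangular form:
  V1 = 70.3·(cos(0.0°) + j·sin(0.0°)) = 70.3 V
  V2 = 136·(cos(59.4°) + j·sin(59.4°)) = 69.23 + j117.1 V
  V3 = 10·(cos(-179.3°) + j·sin(-179.3°)) = -9.999 - j0.1222 V
Step 2 — Sum components: V_total = 129.5 + j116.9 V.
Step 3 — Convert to polar: |V_total| = 174.5 V, ∠V_total = 42.1°.

V_total = 174.5∠42.1° V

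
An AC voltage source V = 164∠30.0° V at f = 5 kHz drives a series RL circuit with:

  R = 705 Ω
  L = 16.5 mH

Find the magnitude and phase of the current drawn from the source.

Step 1 — Angular frequency: ω = 2π·f = 2π·5000 = 3.142e+04 rad/s.
Step 2 — Component impedances:
  R: Z = R = 705 Ω
  L: Z = jωL = j·3.142e+04·0.0165 = 0 + j518.4 Ω
Step 3 — Series combination: Z_total = R + L = 705 + j518.4 Ω = 875.1∠36.3° Ω.
Step 4 — Source phasor: V = 164∠30.0° V = 142 + j82 V.
Step 5 — Ohm's law: I = V / Z_total = (142 + j82) / (705 + j518.4) = 0.1863 - j0.02065 A.
Step 6 — Convert to polar: |I| = 0.1874 A, ∠I = -6.3°.

I = 0.1874∠-6.3° A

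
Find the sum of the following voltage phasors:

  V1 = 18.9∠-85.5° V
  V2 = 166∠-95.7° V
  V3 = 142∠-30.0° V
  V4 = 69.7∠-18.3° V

Step 1 — Convert each phasor to rectangular form:
  V1 = 18.9·(cos(-85.5°) + j·sin(-85.5°)) = 1.483 - j18.84 V
  V2 = 166·(cos(-95.7°) + j·sin(-95.7°)) = -16.49 - j165.2 V
  V3 = 142·(cos(-30.0°) + j·sin(-30.0°)) = 123 - j71 V
  V4 = 69.7·(cos(-18.3°) + j·sin(-18.3°)) = 66.17 - j21.89 V
Step 2 — Sum components: V_total = 174.1 - j276.9 V.
Step 3 — Convert to polar: |V_total| = 327.1 V, ∠V_total = -57.8°.

V_total = 327.1∠-57.8° V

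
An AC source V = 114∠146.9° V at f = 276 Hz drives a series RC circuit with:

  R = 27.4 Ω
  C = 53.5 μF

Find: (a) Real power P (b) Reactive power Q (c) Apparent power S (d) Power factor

Step 1 — Angular frequency: ω = 2π·f = 2π·276 = 1734 rad/s.
Step 2 — Component impedances:
  R: Z = R = 27.4 Ω
  C: Z = 1/(jωC) = -j/(ω·C) = 0 - j10.78 Ω
Step 3 — Series combination: Z_total = R + C = 27.4 - j10.78 Ω = 29.44∠-21.5° Ω.
Step 4 — Source phasor: V = 114∠146.9° V = -95.5 + j62.26 V.
Step 5 — Current: I = V / Z = -3.792 + j0.7803 A = 3.872∠168.4° A.
Step 6 — Complex power: S = V·I* = 410.7 - j161.6 VA.
Step 7 — Real power: P = Re(S) = 410.7 W.
Step 8 — Reactive power: Q = Im(S) = -161.6 VAR.
Step 9 — Apparent power: |S| = 441.4 VA.
Step 10 — Power factor: PF = P/|S| = 0.9306 (leading).

(a) P = 410.7 W  (b) Q = -161.6 VAR  (c) S = 441.4 VA  (d) PF = 0.9306 (leading)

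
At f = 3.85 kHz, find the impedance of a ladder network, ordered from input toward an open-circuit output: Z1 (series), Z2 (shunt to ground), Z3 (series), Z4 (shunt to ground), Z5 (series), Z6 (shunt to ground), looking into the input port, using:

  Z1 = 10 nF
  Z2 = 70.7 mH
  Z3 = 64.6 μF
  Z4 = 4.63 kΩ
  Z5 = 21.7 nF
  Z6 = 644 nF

Step 1 — Angular frequency: ω = 2π·f = 2π·3850 = 2.419e+04 rad/s.
Step 2 — Component impedances:
  Z1: Z = 1/(jωC) = -j/(ω·C) = 0 - j4134 Ω
  Z2: Z = jωL = j·2.419e+04·0.0707 = 0 + j1710 Ω
  Z3: Z = 1/(jωC) = -j/(ω·C) = 0 - j0.6399 Ω
  Z4: Z = R = 4630 Ω
  Z5: Z = 1/(jωC) = -j/(ω·C) = 0 - j1905 Ω
  Z6: Z = 1/(jωC) = -j/(ω·C) = 0 - j64.19 Ω
Step 3 — Ladder network (open output): work backward from the far end, alternating series and parallel combinations. Z_in = 4110 - j2667 Ω = 4899∠-33.0° Ω.

Z = 4110 - j2667 Ω = 4899∠-33.0° Ω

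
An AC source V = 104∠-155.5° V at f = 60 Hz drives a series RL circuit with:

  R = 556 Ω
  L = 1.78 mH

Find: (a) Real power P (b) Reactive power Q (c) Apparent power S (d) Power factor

Step 1 — Angular frequency: ω = 2π·f = 2π·60 = 377 rad/s.
Step 2 — Component impedances:
  R: Z = R = 556 Ω
  L: Z = jωL = j·377·0.00178 = 0 + j0.671 Ω
Step 3 — Series combination: Z_total = R + L = 556 + j0.671 Ω = 556∠0.1° Ω.
Step 4 — Source phasor: V = 104∠-155.5° V = -94.64 - j43.13 V.
Step 5 — Current: I = V / Z = -0.1703 - j0.07736 A = 0.1871∠-155.6° A.
Step 6 — Complex power: S = V·I* = 19.45 + j0.02348 VA.
Step 7 — Real power: P = Re(S) = 19.45 W.
Step 8 — Reactive power: Q = Im(S) = 0.02348 VAR.
Step 9 — Apparent power: |S| = 19.45 VA.
Step 10 — Power factor: PF = P/|S| = 1 (lagging).

(a) P = 19.45 W  (b) Q = 0.02348 VAR  (c) S = 19.45 VA  (d) PF = 1 (lagging)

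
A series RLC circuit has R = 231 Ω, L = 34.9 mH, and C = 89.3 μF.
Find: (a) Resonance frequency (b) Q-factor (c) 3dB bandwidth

Step 1 — Resonance: ω₀ = 1/√(LC) = 1/√(0.0349·8.93e-05) = 566.4 rad/s.
Step 2 — f₀ = ω₀/(2π) = 90.15 Hz.
Step 3 — Series Q: Q = ω₀L/R = 566.4·0.0349/231 = 0.08558.
Step 4 — Bandwidth: Δω = ω₀/Q = 6619 rad/s; BW = Δω/(2π) = 1053 Hz.

(a) f₀ = 90.15 Hz  (b) Q = 0.08558  (c) BW = 1053 Hz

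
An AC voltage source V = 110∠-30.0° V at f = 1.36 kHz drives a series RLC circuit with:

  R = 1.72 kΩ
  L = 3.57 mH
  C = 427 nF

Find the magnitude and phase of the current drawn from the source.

Step 1 — Angular frequency: ω = 2π·f = 2π·1360 = 8545 rad/s.
Step 2 — Component impedances:
  R: Z = R = 1720 Ω
  L: Z = jωL = j·8545·0.00357 = 0 + j30.51 Ω
  C: Z = 1/(jωC) = -j/(ω·C) = 0 - j274.1 Ω
Step 3 — Series combination: Z_total = R + L + C = 1720 - j243.6 Ω = 1737∠-8.1° Ω.
Step 4 — Source phasor: V = 110∠-30.0° V = 95.26 - j55 V.
Step 5 — Ohm's law: I = V / Z_total = (95.26 - j55) / (1720 - j243.6) = 0.05874 - j0.02366 A.
Step 6 — Convert to polar: |I| = 0.06332 A, ∠I = -21.9°.

I = 0.06332∠-21.9° A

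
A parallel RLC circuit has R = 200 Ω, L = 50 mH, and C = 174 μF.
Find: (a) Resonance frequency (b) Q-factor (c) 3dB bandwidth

Step 1 — Resonance: ω₀ = 1/√(LC) = 1/√(0.05·0.000174) = 339 rad/s.
Step 2 — f₀ = ω₀/(2π) = 53.96 Hz.
Step 3 — Parallel Q: Q = R/(ω₀L) = 200/(339·0.05) = 11.8.
Step 4 — Bandwidth: Δω = ω₀/Q = 28.74 rad/s; BW = Δω/(2π) = 4.573 Hz.

(a) f₀ = 53.96 Hz  (b) Q = 11.8  (c) BW = 4.573 Hz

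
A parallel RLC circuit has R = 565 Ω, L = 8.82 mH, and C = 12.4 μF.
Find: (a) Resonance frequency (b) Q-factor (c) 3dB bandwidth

Step 1 — Resonance: ω₀ = 1/√(LC) = 1/√(0.00882·1.24e-05) = 3024 rad/s.
Step 2 — f₀ = ω₀/(2π) = 481.3 Hz.
Step 3 — Parallel Q: Q = R/(ω₀L) = 565/(3024·0.00882) = 21.18.
Step 4 — Bandwidth: Δω = ω₀/Q = 142.7 rad/s; BW = Δω/(2π) = 22.72 Hz.

(a) f₀ = 481.3 Hz  (b) Q = 21.18  (c) BW = 22.72 Hz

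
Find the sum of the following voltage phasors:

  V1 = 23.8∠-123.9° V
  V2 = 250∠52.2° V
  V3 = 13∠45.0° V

Step 1 — Convert each phasor to rectangular form:
  V1 = 23.8·(cos(-123.9°) + j·sin(-123.9°)) = -13.27 - j19.75 V
  V2 = 250·(cos(52.2°) + j·sin(52.2°)) = 153.2 + j197.5 V
  V3 = 13·(cos(45.0°) + j·sin(45.0°)) = 9.192 + j9.192 V
Step 2 — Sum components: V_total = 149.1 + j187 V.
Step 3 — Convert to polar: |V_total| = 239.2 V, ∠V_total = 51.4°.

V_total = 239.2∠51.4° V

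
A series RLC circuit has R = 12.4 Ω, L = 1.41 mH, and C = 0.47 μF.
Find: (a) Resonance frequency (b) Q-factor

Step 1 — Resonance condition Im(Z)=0 gives ω₀ = 1/√(LC).
Step 2 — ω₀ = 1/√(0.00141·4.7e-07) = 3.885e+04 rad/s.
Step 3 — f₀ = ω₀/(2π) = 6182 Hz.
Step 4 — Series Q: Q = ω₀L/R = 3.885e+04·0.00141/12.4 = 4.417.

(a) f₀ = 6182 Hz  (b) Q = 4.417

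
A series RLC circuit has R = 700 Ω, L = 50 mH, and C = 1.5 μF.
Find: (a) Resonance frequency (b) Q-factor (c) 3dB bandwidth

Step 1 — Resonance condition Im(Z)=0 gives ω₀ = 1/√(LC).
Step 2 — ω₀ = 1/√(0.05·1.5e-06) = 3651 rad/s.
Step 3 — f₀ = ω₀/(2π) = 581.2 Hz.
Step 4 — Series Q: Q = ω₀L/R = 3651·0.05/700 = 0.2608.
Step 5 — 3dB bandwidth: Δω = ω₀/Q = 1.4e+04 rad/s; BW = Δω/(2π) = 2228 Hz.

(a) f₀ = 581.2 Hz  (b) Q = 0.2608  (c) BW = 2228 Hz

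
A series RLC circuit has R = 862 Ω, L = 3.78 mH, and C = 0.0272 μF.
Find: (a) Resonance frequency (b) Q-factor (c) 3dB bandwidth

Step 1 — Resonance condition Im(Z)=0 gives ω₀ = 1/√(LC).
Step 2 — ω₀ = 1/√(0.00378·2.72e-08) = 9.862e+04 rad/s.
Step 3 — f₀ = ω₀/(2π) = 1.57e+04 Hz.
Step 4 — Series Q: Q = ω₀L/R = 9.862e+04·0.00378/862 = 0.4325.
Step 5 — 3dB bandwidth: Δω = ω₀/Q = 2.28e+05 rad/s; BW = Δω/(2π) = 3.629e+04 Hz.

(a) f₀ = 1.57e+04 Hz  (b) Q = 0.4325  (c) BW = 3.629e+04 Hz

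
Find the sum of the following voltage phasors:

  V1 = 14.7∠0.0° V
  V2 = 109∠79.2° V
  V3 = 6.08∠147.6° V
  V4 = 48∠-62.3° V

Step 1 — Convert each phasor to rectangular form:
  V1 = 14.7·(cos(0.0°) + j·sin(0.0°)) = 14.7 V
  V2 = 109·(cos(79.2°) + j·sin(79.2°)) = 20.42 + j107.1 V
  V3 = 6.08·(cos(147.6°) + j·sin(147.6°)) = -5.134 + j3.258 V
  V4 = 48·(cos(-62.3°) + j·sin(-62.3°)) = 22.31 - j42.5 V
Step 2 — Sum components: V_total = 52.3 + j67.83 V.
Step 3 — Convert to polar: |V_total| = 85.65 V, ∠V_total = 52.4°.

V_total = 85.65∠52.4° V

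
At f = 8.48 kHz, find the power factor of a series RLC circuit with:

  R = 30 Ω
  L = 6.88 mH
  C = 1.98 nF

Step 1 — Angular frequency: ω = 2π·f = 2π·8480 = 5.328e+04 rad/s.
Step 2 — Component impedances:
  R: Z = R = 30 Ω
  L: Z = jωL = j·5.328e+04·0.00688 = 0 + j366.6 Ω
  C: Z = 1/(jωC) = -j/(ω·C) = 0 - j9479 Ω
Step 3 — Series combination: Z_total = R + L + C = 30 - j9112 Ω = 9112∠-89.8° Ω.
Step 4 — Power factor: PF = cos(φ) = Re(Z)/|Z| = 30/9112 = 0.003292.
Step 5 — Type: Im(Z) = -9112 ⇒ leading (phase φ = -89.8°).

PF = 0.003292 (leading, φ = -89.8°)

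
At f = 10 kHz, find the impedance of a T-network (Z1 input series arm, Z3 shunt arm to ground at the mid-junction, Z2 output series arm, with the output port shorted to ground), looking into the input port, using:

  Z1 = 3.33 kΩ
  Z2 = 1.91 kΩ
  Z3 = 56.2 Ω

Step 1 — Angular frequency: ω = 2π·f = 2π·1e+04 = 6.283e+04 rad/s.
Step 2 — Component impedances:
  Z1: Z = R = 3330 Ω
  Z2: Z = R = 1910 Ω
  Z3: Z = R = 56.2 Ω
Step 3 — With the output port shorted to ground, the output series arm Z2 runs from the junction to ground; the shunt arm Z3 also runs from the junction to ground. They appear in parallel: Z3 || Z2 = 54.59 Ω.
Step 4 — Series with input arm Z1: Z_in = Z1 + (Z3 || Z2) = 3385 Ω = 3385∠0.0° Ω.

Z = 3385 Ω = 3385∠0.0° Ω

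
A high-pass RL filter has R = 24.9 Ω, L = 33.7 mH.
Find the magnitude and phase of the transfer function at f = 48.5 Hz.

Step 1 — Angular frequency: ω = 2π·48.5 = 304.7 rad/s.
Step 2 — Transfer function: H(jω) = jωL/(R + jωL).
Step 3 — Numerator jωL = j·10.27; denominator R + jωL = 24.9 + j10.27.
Step 4 — H = 0.1454 + j0.3525.
Step 5 — Magnitude: |H| = 0.3813 (-8.4 dB); phase: φ = 67.6°.

|H| = 0.3813 (-8.4 dB), φ = 67.6°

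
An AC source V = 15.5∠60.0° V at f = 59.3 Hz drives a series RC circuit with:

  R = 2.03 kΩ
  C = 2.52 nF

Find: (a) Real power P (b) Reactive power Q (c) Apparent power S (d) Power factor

Step 1 — Angular frequency: ω = 2π·f = 2π·59.3 = 372.6 rad/s.
Step 2 — Component impedances:
  R: Z = R = 2030 Ω
  C: Z = 1/(jωC) = -j/(ω·C) = 0 - j1.065e+06 Ω
Step 3 — Series combination: Z_total = R + C = 2030 - j1.065e+06 Ω = 1.065e+06∠-89.9° Ω.
Step 4 — Source phasor: V = 15.5∠60.0° V = 7.75 + j13.42 V.
Step 5 — Current: I = V / Z = -1.259e-05 + j7.301e-06 A = 1.455e-05∠149.9° A.
Step 6 — Complex power: S = V·I* = 4.3e-07 - j0.0002256 VA.
Step 7 — Real power: P = Re(S) = 4.3e-07 W.
Step 8 — Reactive power: Q = Im(S) = -0.0002256 VAR.
Step 9 — Apparent power: |S| = 0.0002256 VA.
Step 10 — Power factor: PF = P/|S| = 0.001906 (leading).

(a) P = 4.3e-07 W  (b) Q = -0.0002256 VAR  (c) S = 0.0002256 VA  (d) PF = 0.001906 (leading)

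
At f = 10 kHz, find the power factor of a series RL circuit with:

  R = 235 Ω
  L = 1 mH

Step 1 — Angular frequency: ω = 2π·f = 2π·1e+04 = 6.283e+04 rad/s.
Step 2 — Component impedances:
  R: Z = R = 235 Ω
  L: Z = jωL = j·6.283e+04·0.001 = 0 + j62.83 Ω
Step 3 — Series combination: Z_total = R + L = 235 + j62.83 Ω = 243.3∠15.0° Ω.
Step 4 — Power factor: PF = cos(φ) = Re(Z)/|Z| = 235/243.25 = 0.9661.
Step 5 — Type: Im(Z) = 62.83 ⇒ lagging (phase φ = 15.0°).

PF = 0.9661 (lagging, φ = 15.0°)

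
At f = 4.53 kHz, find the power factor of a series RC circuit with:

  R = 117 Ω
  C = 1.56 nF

Step 1 — Angular frequency: ω = 2π·f = 2π·4530 = 2.846e+04 rad/s.
Step 2 — Component impedances:
  R: Z = R = 117 Ω
  C: Z = 1/(jωC) = -j/(ω·C) = 0 - j2.252e+04 Ω
Step 3 — Series combination: Z_total = R + C = 117 - j2.252e+04 Ω = 2.252e+04∠-89.7° Ω.
Step 4 — Power factor: PF = cos(φ) = Re(Z)/|Z| = 117/2.252e+04 = 0.005195.
Step 5 — Type: Im(Z) = -2.252e+04 ⇒ leading (phase φ = -89.7°).

PF = 0.005195 (leading, φ = -89.7°)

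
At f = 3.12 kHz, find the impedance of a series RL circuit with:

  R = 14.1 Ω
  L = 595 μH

Step 1 — Angular frequency: ω = 2π·f = 2π·3120 = 1.96e+04 rad/s.
Step 2 — Component impedances:
  R: Z = R = 14.1 Ω
  L: Z = jωL = j·1.96e+04·0.000595 = 0 + j11.66 Ω
Step 3 — Series combination: Z_total = R + L = 14.1 + j11.66 Ω = 18.3∠39.6° Ω.

Z = 14.1 + j11.66 Ω = 18.3∠39.6° Ω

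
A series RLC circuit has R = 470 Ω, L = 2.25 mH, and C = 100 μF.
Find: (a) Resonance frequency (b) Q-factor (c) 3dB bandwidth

Step 1 — Resonance condition Im(Z)=0 gives ω₀ = 1/√(LC).
Step 2 — ω₀ = 1/√(0.00225·0.0001) = 2108 rad/s.
Step 3 — f₀ = ω₀/(2π) = 335.5 Hz.
Step 4 — Series Q: Q = ω₀L/R = 2108·0.00225/470 = 0.01009.
Step 5 — 3dB bandwidth: Δω = ω₀/Q = 2.089e+05 rad/s; BW = Δω/(2π) = 3.325e+04 Hz.

(a) f₀ = 335.5 Hz  (b) Q = 0.01009  (c) BW = 3.325e+04 Hz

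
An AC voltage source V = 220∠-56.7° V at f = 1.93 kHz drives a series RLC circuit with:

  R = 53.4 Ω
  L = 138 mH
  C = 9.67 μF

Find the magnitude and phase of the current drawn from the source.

Step 1 — Angular frequency: ω = 2π·f = 2π·1930 = 1.213e+04 rad/s.
Step 2 — Component impedances:
  R: Z = R = 53.4 Ω
  L: Z = jωL = j·1.213e+04·0.138 = 0 + j1673 Ω
  C: Z = 1/(jωC) = -j/(ω·C) = 0 - j8.528 Ω
Step 3 — Series combination: Z_total = R + L + C = 53.4 + j1665 Ω = 1666∠88.2° Ω.
Step 4 — Source phasor: V = 220∠-56.7° V = 120.8 - j183.9 V.
Step 5 — Ohm's law: I = V / Z_total = (120.8 - j183.9) / (53.4 + j1665) = -0.108 - j0.07601 A.
Step 6 — Convert to polar: |I| = 0.1321 A, ∠I = -144.9°.

I = 0.1321∠-144.9° A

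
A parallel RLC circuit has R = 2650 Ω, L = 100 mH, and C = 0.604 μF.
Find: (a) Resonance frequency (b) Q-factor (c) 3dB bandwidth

Step 1 — Resonance: ω₀ = 1/√(LC) = 1/√(0.1·6.04e-07) = 4069 rad/s.
Step 2 — f₀ = ω₀/(2π) = 647.6 Hz.
Step 3 — Parallel Q: Q = R/(ω₀L) = 2650/(4069·0.1) = 6.513.
Step 4 — Bandwidth: Δω = ω₀/Q = 624.8 rad/s; BW = Δω/(2π) = 99.43 Hz.

(a) f₀ = 647.6 Hz  (b) Q = 6.513  (c) BW = 99.43 Hz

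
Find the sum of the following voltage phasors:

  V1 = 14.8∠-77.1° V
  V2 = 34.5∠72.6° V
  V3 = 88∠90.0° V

Step 1 — Convert each phasor to rectangular form:
  V1 = 14.8·(cos(-77.1°) + j·sin(-77.1°)) = 3.304 - j14.43 V
  V2 = 34.5·(cos(72.6°) + j·sin(72.6°)) = 10.32 + j32.92 V
  V3 = 88·(cos(90.0°) + j·sin(90.0°)) = 0 + j88 V
Step 2 — Sum components: V_total = 13.62 + j106.5 V.
Step 3 — Convert to polar: |V_total| = 107.4 V, ∠V_total = 82.7°.

V_total = 107.4∠82.7° V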